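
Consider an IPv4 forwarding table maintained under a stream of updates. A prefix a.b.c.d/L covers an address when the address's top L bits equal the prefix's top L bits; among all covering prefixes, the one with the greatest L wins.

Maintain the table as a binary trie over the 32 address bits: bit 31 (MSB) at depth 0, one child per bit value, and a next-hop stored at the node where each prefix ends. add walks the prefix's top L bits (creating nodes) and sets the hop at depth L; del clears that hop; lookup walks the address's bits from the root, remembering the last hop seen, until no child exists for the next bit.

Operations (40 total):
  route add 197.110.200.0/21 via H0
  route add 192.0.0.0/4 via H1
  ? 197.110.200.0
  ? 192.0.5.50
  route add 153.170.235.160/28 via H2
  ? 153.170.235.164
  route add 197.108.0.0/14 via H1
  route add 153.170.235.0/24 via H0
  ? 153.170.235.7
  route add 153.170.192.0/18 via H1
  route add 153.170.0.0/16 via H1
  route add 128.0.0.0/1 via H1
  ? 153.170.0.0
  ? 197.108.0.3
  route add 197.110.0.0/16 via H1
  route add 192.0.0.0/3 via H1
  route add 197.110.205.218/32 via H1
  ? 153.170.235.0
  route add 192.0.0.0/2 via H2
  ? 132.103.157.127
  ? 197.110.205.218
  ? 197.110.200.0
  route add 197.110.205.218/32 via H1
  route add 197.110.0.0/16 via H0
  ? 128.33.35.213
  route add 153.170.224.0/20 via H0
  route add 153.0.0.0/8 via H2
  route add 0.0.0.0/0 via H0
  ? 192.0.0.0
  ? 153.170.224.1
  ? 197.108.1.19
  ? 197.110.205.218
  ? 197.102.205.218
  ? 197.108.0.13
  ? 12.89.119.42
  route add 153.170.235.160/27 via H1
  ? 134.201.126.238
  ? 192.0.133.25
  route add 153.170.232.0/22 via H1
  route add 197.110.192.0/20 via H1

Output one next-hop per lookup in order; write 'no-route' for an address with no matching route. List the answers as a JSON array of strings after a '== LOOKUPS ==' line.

Apply in order:
  + 197.110.200.0/21 (H0) depth=21
  + 192.0.0.0/4 (H1) depth=4
  ? 197.110.200.0  path d0:-→d1:-→d2:-→d3:-→d4:H1→d5:-→d6:-→d7:-→d8:-→d9:-→d10:-→d11:-→d12:-→d13:-→d14:-→d15:-→d16:-→d17:-→d18:-→d19:-→d20:-→d21:H0  best=H0
  ? 192.0.5.50  path d0:-→d1:-→d2:-→d3:-→d4:H1→d5:-  best=H1
  + 153.170.235.160/28 (H2) depth=28
  ? 153.170.235.164  path d0:-→d1:-→d2:-→d3:-→d4:-→d5:-→d6:-→d7:-→d8:-→d9:-→d10:-→d11:-→d12:-→d13:-→d14:-→d15:-→d16:-→d17:-→d18:-→d19:-→d20:-→d21:-→d22:-→d23:-→d24:-→d25:-→d26:-→d27:-→d28:H2  best=H2
  + 197.108.0.0/14 (H1) depth=14
  + 153.170.235.0/24 (H0) depth=24
  ? 153.170.235.7  path d0:-→d1:-→d2:-→d3:-→d4:-→d5:-→d6:-→d7:-→d8:-→d9:-→d10:-→d11:-→d12:-→d13:-→d14:-→d15:-→d16:-→d17:-→d18:-→d19:-→d20:-→d21:-→d22:-→d23:-→d24:H0  best=H0
  + 153.170.192.0/18 (H1) depth=18
  + 153.170.0.0/16 (H1) depth=16
  + 128.0.0.0/1 (H1) depth=1
  ? 153.170.0.0  path d0:-→d1:H1→d2:-→d3:-→d4:-→d5:-→d6:-→d7:-→d8:-→d9:-→d10:-→d11:-→d12:-→d13:-→d14:-→d15:-→d16:H1  best=H1
  ? 197.108.0.3  path d0:-→d1:H1→d2:-→d3:-→d4:H1→d5:-→d6:-→d7:-→d8:-→d9:-→d10:-→d11:-→d12:-→d13:-→d14:H1  best=H1
  + 197.110.0.0/16 (H1) depth=16
  + 192.0.0.0/3 (H1) depth=3
  + 197.110.205.218/32 (H1) depth=32
  ? 153.170.235.0  path d0:-→d1:H1→d2:-→d3:-→d4:-→d5:-→d6:-→d7:-→d8:-→d9:-→d10:-→d11:-→d12:-→d13:-→d14:-→d15:-→d16:H1→d17:-→d18:H1→d19:-→d20:-→d21:-→d22:-→d23:-→d24:H0  best=H0
  + 192.0.0.0/2 (H2) depth=2
  ? 132.103.157.127  path d0:-→d1:H1→d2:-→d3:-  best=H1
  ? 197.110.205.218  path d0:-→d1:H1→d2:H2→d3:H1→d4:H1→d5:-→d6:-→d7:-→d8:-→d9:-→d10:-→d11:-→d12:-→d13:-→d14:H1→d15:-→d16:H1→d17:-→d18:-→d19:-→d20:-→d21:H0→d22:-→d23:-→d24:-→d25:-→d26:-→d27:-→d28:-→d29:-→d30:-→d31:-→d32:H1  best=H1
  ? 197.110.200.0  path d0:-→d1:H1→d2:H2→d3:H1→d4:H1→d5:-→d6:-→d7:-→d8:-→d9:-→d10:-→d11:-→d12:-→d13:-→d14:H1→d15:-→d16:H1→d17:-→d18:-→d19:-→d20:-→d21:H0  best=H0
  + 197.110.205.218/32 (H1) depth=32
  + 197.110.0.0/16 (H0) depth=16
  ? 128.33.35.213  path d0:-→d1:H1→d2:-→d3:-  best=H1
  + 153.170.224.0/20 (H0) depth=20
  + 153.0.0.0/8 (H2) depth=8
  + 0.0.0.0/0 (H0) depth=0
  ? 192.0.0.0  path d0:H0→d1:H1→d2:H2→d3:H1→d4:H1→d5:-  best=H1
  ? 153.170.224.1  path d0:H0→d1:H1→d2:-→d3:-→d4:-→d5:-→d6:-→d7:-→d8:H2→d9:-→d10:-→d11:-→d12:-→d13:-→d14:-→d15:-→d16:H1→d17:-→d18:H1→d19:-→d20:H0  best=H0
  ? 197.108.1.19  path d0:H0→d1:H1→d2:H2→d3:H1→d4:H1→d5:-→d6:-→d7:-→d8:-→d9:-→d10:-→d11:-→d12:-→d13:-→d14:H1  best=H1
  ? 197.110.205.218  path d0:H0→d1:H1→d2:H2→d3:H1→d4:H1→d5:-→d6:-→d7:-→d8:-→d9:-→d10:-→d11:-→d12:-→d13:-→d14:H1→d15:-→d16:H0→d17:-→d18:-→d19:-→d20:-→d21:H0→d22:-→d23:-→d24:-→d25:-→d26:-→d27:-→d28:-→d29:-→d30:-→d31:-→d32:H1  best=H1
  ? 197.102.205.218  path d0:H0→d1:H1→d2:H2→d3:H1→d4:H1→d5:-→d6:-→d7:-→d8:-→d9:-→d10:-→d11:-→d12:-  best=H1
  ? 197.108.0.13  path d0:H0→d1:H1→d2:H2→d3:H1→d4:H1→d5:-→d6:-→d7:-→d8:-→d9:-→d10:-→d11:-→d12:-→d13:-→d14:H1  best=H1
  ? 12.89.119.42  path d0:H0  best=H0
  + 153.170.235.160/27 (H1) depth=27
  ? 134.201.126.238  path d0:H0→d1:H1→d2:-→d3:-  best=H1
  ? 192.0.133.25  path d0:H0→d1:H1→d2:H2→d3:H1→d4:H1→d5:-  best=H1
  + 153.170.232.0/22 (H1) depth=22
  + 197.110.192.0/20 (H1) depth=20

== LOOKUPS ==
["H0","H1","H2","H0","H1","H1","H0","H1","H1","H0","H1","H1","H0","H1","H1","H1","H1","H0","H1","H1"]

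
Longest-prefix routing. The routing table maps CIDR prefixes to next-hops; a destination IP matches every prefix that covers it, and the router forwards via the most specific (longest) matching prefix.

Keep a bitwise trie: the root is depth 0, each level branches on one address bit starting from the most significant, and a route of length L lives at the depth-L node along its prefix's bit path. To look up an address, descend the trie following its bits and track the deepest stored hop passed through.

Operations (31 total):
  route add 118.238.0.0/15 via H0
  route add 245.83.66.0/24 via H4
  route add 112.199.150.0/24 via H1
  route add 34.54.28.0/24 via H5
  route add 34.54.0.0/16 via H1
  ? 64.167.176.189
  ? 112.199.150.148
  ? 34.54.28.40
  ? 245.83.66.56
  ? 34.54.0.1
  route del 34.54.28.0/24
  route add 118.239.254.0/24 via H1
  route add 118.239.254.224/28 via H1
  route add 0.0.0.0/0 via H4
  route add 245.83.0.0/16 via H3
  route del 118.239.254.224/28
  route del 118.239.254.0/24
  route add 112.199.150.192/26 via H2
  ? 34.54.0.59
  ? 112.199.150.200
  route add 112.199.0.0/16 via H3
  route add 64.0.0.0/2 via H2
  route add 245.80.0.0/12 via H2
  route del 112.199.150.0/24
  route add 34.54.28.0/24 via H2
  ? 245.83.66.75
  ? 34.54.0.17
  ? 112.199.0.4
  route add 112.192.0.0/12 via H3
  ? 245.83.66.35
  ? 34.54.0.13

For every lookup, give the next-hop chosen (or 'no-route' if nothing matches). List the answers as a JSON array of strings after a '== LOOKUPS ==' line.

Trace:
  + 118.238.0.0/15 (H0) depth=15
  + 245.83.66.0/24 (H4) depth=24
  + 112.199.150.0/24 (H1) depth=24
  + 34.54.28.0/24 (H5) depth=24
  + 34.54.0.0/16 (H1) depth=16
  lookup 64.167.176.189: bits 01 walk d0:-→d1:-→d2:- -> no-route
  lookup 112.199.150.148: bits 011100001100011110010110 walk d0:-→d1:-→d2:-→d3:-→d4:-→d5:-→d6:-→d7:-→d8:-→d9:-→d10:-→d11:-→d12:-→d13:-→d14:-→d15:-→d16:-→d17:-→d18:-→d19:-→d20:-→d21:-→d22:-→d23:-→d24:H1 -> H1
  lookup 34.54.28.40: bits 001000100011011000011100 walk d0:-→d1:-→d2:-→d3:-→d4:-→d5:-→d6:-→d7:-→d8:-→d9:-→d10:-→d11:-→d12:-→d13:-→d14:-→d15:-→d16:H1→d17:-→d18:-→d19:-→d20:-→d21:-→d22:-→d23:-→d24:H5 -> H5
  lookup 245.83.66.56: bits 111101010101001101000010 walk d0:-→d1:-→d2:-→d3:-→d4:-→d5:-→d6:-→d7:-→d8:-→d9:-→d10:-→d11:-→d12:-→d13:-→d14:-→d15:-→d16:-→d17:-→d18:-→d19:-→d20:-→d21:-→d22:-→d23:-→d24:H4 -> H4
  lookup 34.54.0.1: bits 0010001000110110000 walk d0:-→d1:-→d2:-→d3:-→d4:-→d5:-→d6:-→d7:-→d8:-→d9:-→d10:-→d11:-→d12:-→d13:-→d14:-→d15:-→d16:H1→d17:-→d18:-→d19:- -> H1
  del 34.54.28.0/24 (clear depth 24)
  + 118.239.254.0/24 (H1) depth=24
  + 118.239.254.224/28 (H1) depth=28
  + 0.0.0.0/0 (H4) depth=0
  + 245.83.0.0/16 (H3) depth=16
  del 118.239.254.224/28 (clear depth 28)
  del 118.239.254.0/24 (clear depth 24)
  + 112.199.150.192/26 (H2) depth=26
  lookup 34.54.0.59: bits 0010001000110110000 walk d0:H4→d1:-→d2:-→d3:-→d4:-→d5:-→d6:-→d7:-→d8:-→d9:-→d10:-→d11:-→d12:-→d13:-→d14:-→d15:-→d16:H1→d17:-→d18:-→d19:- -> H1
  lookup 112.199.150.200: bits 01110000110001111001011011 walk d0:H4→d1:-→d2:-→d3:-→d4:-→d5:-→d6:-→d7:-→d8:-→d9:-→d10:-→d11:-→d12:-→d13:-→d14:-→d15:-→d16:-→d17:-→d18:-→d19:-→d20:-→d21:-→d22:-→d23:-→d24:H1→d25:-→d26:H2 -> H2
  + 112.199.0.0/16 (H3) depth=16
  + 64.0.0.0/2 (H2) depth=2
  + 245.80.0.0/12 (H2) depth=12
  del 112.199.150.0/24 (clear depth 24)
  + 34.54.28.0/24 (H2) depth=24
  lookup 245.83.66.75: bits 111101010101001101000010 walk d0:H4→d1:-→d2:-→d3:-→d4:-→d5:-→d6:-→d7:-→d8:-→d9:-→d10:-→d11:-→d12:H2→d13:-→d14:-→d15:-→d16:H3→d17:-→d18:-→d19:-→d20:-→d21:-→d22:-→d23:-→d24:H4 -> H4
  lookup 34.54.0.17: bits 0010001000110110000 walk d0:H4→d1:-→d2:-→d3:-→d4:-→d5:-→d6:-→d7:-→d8:-→d9:-→d10:-→d11:-→d12:-→d13:-→d14:-→d15:-→d16:H1→d17:-→d18:-→d19:- -> H1
  lookup 112.199.0.4: bits 0111000011000111 walk d0:H4→d1:-→d2:H2→d3:-→d4:-→d5:-→d6:-→d7:-→d8:-→d9:-→d10:-→d11:-→d12:-→d13:-→d14:-→d15:-→d16:H3 -> H3
  + 112.192.0.0/12 (H3) depth=12
  lookup 245.83.66.35: bits 111101010101001101000010 walk d0:H4→d1:-→d2:-→d3:-→d4:-→d5:-→d6:-→d7:-→d8:-→d9:-→d10:-→d11:-→d12:H2→d13:-→d14:-→d15:-→d16:H3→d17:-→d18:-→d19:-→d20:-→d21:-→d22:-→d23:-→d24:H4 -> H4
  lookup 34.54.0.13: bits 0010001000110110000 walk d0:H4→d1:-→d2:-→d3:-→d4:-→d5:-→d6:-→d7:-→d8:-→d9:-→d10:-→d11:-→d12:-→d13:-→d14:-→d15:-→d16:H1→d17:-→d18:-→d19:- -> H1

== LOOKUPS ==
["no-route","H1","H5","H4","H1","H1","H2","H4","H1","H3","H4","H1"]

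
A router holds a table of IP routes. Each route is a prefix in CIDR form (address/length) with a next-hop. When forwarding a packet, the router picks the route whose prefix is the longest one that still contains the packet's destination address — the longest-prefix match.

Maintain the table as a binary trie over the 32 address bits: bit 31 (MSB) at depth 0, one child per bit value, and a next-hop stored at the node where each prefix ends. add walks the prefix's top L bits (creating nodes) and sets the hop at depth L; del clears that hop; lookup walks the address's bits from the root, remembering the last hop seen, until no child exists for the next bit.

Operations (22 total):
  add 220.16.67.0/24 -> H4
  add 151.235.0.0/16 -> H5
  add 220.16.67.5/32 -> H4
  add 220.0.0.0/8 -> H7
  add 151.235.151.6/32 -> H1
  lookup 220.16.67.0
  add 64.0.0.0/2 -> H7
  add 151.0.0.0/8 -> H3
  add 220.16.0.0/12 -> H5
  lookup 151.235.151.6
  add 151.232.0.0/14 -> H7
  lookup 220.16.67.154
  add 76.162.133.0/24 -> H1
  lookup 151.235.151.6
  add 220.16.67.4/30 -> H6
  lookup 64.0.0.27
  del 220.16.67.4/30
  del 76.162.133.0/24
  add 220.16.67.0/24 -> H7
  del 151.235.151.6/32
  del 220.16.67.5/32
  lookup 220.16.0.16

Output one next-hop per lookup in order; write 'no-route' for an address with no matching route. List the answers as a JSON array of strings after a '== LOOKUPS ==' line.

Apply in order:
  add 220.16.67.0/24 -> H4 at depth 24
  add 151.235.0.0/16 -> H5 at depth 16
  add 220.16.67.5/32 -> H4 at depth 32
  add 220.0.0.0/8 -> H7 at depth 8
  add 151.235.151.6/32 -> H1 at depth 32
  Q 220.16.67.0: descend 11011100000100000100001100000 ; hops seen [H7,H4] ; pick H4
  add 64.0.0.0/2 -> H7 at depth 2
  add 151.0.0.0/8 -> H3 at depth 8
  add 220.16.0.0/12 -> H5 at depth 12
  Q 151.235.151.6: descend 10010111111010111001011100000110 ; hops seen [H3,H5,H1] ; pick H1
  add 151.232.0.0/14 -> H7 at depth 14
  Q 220.16.67.154: descend 110111000001000001000011 ; hops seen [H7,H5,H4] ; pick H4
  add 76.162.133.0/24 -> H1 at depth 24
  Q 151.235.151.6: descend 10010111111010111001011100000110 ; hops seen [H3,H7,H5,H1] ; pick H1
  add 220.16.67.4/30 -> H6 at depth 30
  Q 64.0.0.27: descend 0100 ; hops seen [H7] ; pick H7
  - 220.16.67.4/30 clear@30
  - 76.162.133.0/24 clear@24
  add 220.16.67.0/24 -> H7 at depth 24
  - 151.235.151.6/32 clear@32
  - 220.16.67.5/32 clear@32
  Q 220.16.0.16: descend 11011100000100000 ; hops seen [H7,H5] ; pick H5

== LOOKUPS ==
["H4","H1","H4","H1","H7","H5"]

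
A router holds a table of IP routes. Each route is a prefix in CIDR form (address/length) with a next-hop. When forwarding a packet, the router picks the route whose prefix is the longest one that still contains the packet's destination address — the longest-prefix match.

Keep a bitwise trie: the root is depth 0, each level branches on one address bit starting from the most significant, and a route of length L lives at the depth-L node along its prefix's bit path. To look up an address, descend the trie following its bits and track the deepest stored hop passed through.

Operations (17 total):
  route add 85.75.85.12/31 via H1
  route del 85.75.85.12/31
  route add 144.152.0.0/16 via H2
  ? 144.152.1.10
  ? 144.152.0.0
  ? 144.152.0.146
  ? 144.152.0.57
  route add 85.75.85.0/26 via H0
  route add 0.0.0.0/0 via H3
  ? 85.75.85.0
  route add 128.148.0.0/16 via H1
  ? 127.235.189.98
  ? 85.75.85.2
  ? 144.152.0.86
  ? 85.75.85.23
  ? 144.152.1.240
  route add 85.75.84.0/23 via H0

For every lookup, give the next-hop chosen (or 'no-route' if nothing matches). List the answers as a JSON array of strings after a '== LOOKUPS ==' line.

Trace:
  + 85.75.85.12/31 (H1) depth=31
  del 85.75.85.12/31 (clear depth 31)
  + 144.152.0.0/16 (H2) depth=16
  ? 144.152.1.10  path d0:-→d1:-→d2:-→d3:-→d4:-→d5:-→d6:-→d7:-→d8:-→d9:-→d10:-→d11:-→d12:-→d13:-→d14:-→d15:-→d16:H2  best=H2
  ? 144.152.0.0  path d0:-→d1:-→d2:-→d3:-→d4:-→d5:-→d6:-→d7:-→d8:-→d9:-→d10:-→d11:-→d12:-→d13:-→d14:-→d15:-→d16:H2  best=H2
  ? 144.152.0.146  path d0:-→d1:-→d2:-→d3:-→d4:-→d5:-→d6:-→d7:-→d8:-→d9:-→d10:-→d11:-→d12:-→d13:-→d14:-→d15:-→d16:H2  best=H2
  ? 144.152.0.57  path d0:-→d1:-→d2:-→d3:-→d4:-→d5:-→d6:-→d7:-→d8:-→d9:-→d10:-→d11:-→d12:-→d13:-→d14:-→d15:-→d16:H2  best=H2
  + 85.75.85.0/26 (H0) depth=26
  + 0.0.0.0/0 (H3) depth=0
  ? 85.75.85.0  path d0:H3→d1:-→d2:-→d3:-→d4:-→d5:-→d6:-→d7:-→d8:-→d9:-→d10:-→d11:-→d12:-→d13:-→d14:-→d15:-→d16:-→d17:-→d18:-→d19:-→d20:-→d21:-→d22:-→d23:-→d24:-→d25:-→d26:H0→d27:-→d28:-  best=H0
  + 128.148.0.0/16 (H1) depth=16
  ? 127.235.189.98  path d0:H3→d1:-→d2:-  best=H3
  ? 85.75.85.2  path d0:H3→d1:-→d2:-→d3:-→d4:-→d5:-→d6:-→d7:-→d8:-→d9:-→d10:-→d11:-→d12:-→d13:-→d14:-→d15:-→d16:-→d17:-→d18:-→d19:-→d20:-→d21:-→d22:-→d23:-→d24:-→d25:-→d26:H0→d27:-→d28:-  best=H0
  ? 144.152.0.86  path d0:H3→d1:-→d2:-→d3:-→d4:-→d5:-→d6:-→d7:-→d8:-→d9:-→d10:-→d11:-→d12:-→d13:-→d14:-→d15:-→d16:H2  best=H2
  ? 85.75.85.23  path d0:H3→d1:-→d2:-→d3:-→d4:-→d5:-→d6:-→d7:-→d8:-→d9:-→d10:-→d11:-→d12:-→d13:-→d14:-→d15:-→d16:-→d17:-→d18:-→d19:-→d20:-→d21:-→d22:-→d23:-→d24:-→d25:-→d26:H0→d27:-  best=H0
  ? 144.152.1.240  path d0:H3→d1:-→d2:-→d3:-→d4:-→d5:-→d6:-→d7:-→d8:-→d9:-→d10:-→d11:-→d12:-→d13:-→d14:-→d15:-→d16:H2  best=H2
  + 85.75.84.0/23 (H0) depth=23

== LOOKUPS ==
["H2","H2","H2","H2","H0","H3","H0","H2","H0","H2"]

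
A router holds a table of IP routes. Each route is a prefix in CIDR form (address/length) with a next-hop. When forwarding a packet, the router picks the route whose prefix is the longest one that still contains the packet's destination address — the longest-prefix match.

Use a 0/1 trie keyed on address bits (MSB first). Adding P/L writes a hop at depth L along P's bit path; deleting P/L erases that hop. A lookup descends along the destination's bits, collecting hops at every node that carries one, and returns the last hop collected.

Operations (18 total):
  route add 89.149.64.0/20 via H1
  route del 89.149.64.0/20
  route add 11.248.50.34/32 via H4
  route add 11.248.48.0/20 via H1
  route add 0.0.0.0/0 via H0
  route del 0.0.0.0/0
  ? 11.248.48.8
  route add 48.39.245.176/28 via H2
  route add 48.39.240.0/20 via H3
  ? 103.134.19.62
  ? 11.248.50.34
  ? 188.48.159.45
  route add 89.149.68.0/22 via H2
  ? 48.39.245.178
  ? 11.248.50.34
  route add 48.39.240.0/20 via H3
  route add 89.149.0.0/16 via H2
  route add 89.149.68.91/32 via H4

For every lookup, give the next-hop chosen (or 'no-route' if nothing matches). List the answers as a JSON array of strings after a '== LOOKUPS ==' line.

Process each operation:
  add 89.149.64.0/20 -> H1 at depth 20
  - 89.149.64.0/20 clear@20
  add 11.248.50.34/32 -> H4 at depth 32
  add 11.248.48.0/20 -> H1 at depth 20
  add 0.0.0.0/0 -> H0 at depth 0
  - 0.0.0.0/0 clear@0
  ? 11.248.48.8  path d0:-→d1:-→d2:-→d3:-→d4:-→d5:-→d6:-→d7:-→d8:-→d9:-→d10:-→d11:-→d12:-→d13:-→d14:-→d15:-→d16:-→d17:-→d18:-→d19:-→d20:H1→d21:-→d22:-  best=H1
  add 48.39.245.176/28 -> H2 at depth 28
  add 48.39.240.0/20 -> H3 at depth 20
  ? 103.134.19.62  path d0:-→d1:-→d2:-  best=no-route
  ? 11.248.50.34  path d0:-→d1:-→d2:-→d3:-→d4:-→d5:-→d6:-→d7:-→d8:-→d9:-→d10:-→d11:-→d12:-→d13:-→d14:-→d15:-→d16:-→d17:-→d18:-→d19:-→d20:H1→d21:-→d22:-→d23:-→d24:-→d25:-→d26:-→d27:-→d28:-→d29:-→d30:-→d31:-→d32:H4  best=H4
  ? 188.48.159.45  path d0:-  best=no-route
  add 89.149.68.0/22 -> H2 at depth 22
  ? 48.39.245.178  path d0:-→d1:-→d2:-→d3:-→d4:-→d5:-→d6:-→d7:-→d8:-→d9:-→d10:-→d11:-→d12:-→d13:-→d14:-→d15:-→d16:-→d17:-→d18:-→d19:-→d20:H3→d21:-→d22:-→d23:-→d24:-→d25:-→d26:-→d27:-→d28:H2  best=H2
  ? 11.248.50.34  path d0:-→d1:-→d2:-→d3:-→d4:-→d5:-→d6:-→d7:-→d8:-→d9:-→d10:-→d11:-→d12:-→d13:-→d14:-→d15:-→d16:-→d17:-→d18:-→d19:-→d20:H1→d21:-→d22:-→d23:-→d24:-→d25:-→d26:-→d27:-→d28:-→d29:-→d30:-→d31:-→d32:H4  best=H4
  add 48.39.240.0/20 -> H3 at depth 20
  add 89.149.0.0/16 -> H2 at depth 16
  add 89.149.68.91/32 -> H4 at depth 32

== LOOKUPS ==
["H1","no-route","H4","no-route","H2","H4"]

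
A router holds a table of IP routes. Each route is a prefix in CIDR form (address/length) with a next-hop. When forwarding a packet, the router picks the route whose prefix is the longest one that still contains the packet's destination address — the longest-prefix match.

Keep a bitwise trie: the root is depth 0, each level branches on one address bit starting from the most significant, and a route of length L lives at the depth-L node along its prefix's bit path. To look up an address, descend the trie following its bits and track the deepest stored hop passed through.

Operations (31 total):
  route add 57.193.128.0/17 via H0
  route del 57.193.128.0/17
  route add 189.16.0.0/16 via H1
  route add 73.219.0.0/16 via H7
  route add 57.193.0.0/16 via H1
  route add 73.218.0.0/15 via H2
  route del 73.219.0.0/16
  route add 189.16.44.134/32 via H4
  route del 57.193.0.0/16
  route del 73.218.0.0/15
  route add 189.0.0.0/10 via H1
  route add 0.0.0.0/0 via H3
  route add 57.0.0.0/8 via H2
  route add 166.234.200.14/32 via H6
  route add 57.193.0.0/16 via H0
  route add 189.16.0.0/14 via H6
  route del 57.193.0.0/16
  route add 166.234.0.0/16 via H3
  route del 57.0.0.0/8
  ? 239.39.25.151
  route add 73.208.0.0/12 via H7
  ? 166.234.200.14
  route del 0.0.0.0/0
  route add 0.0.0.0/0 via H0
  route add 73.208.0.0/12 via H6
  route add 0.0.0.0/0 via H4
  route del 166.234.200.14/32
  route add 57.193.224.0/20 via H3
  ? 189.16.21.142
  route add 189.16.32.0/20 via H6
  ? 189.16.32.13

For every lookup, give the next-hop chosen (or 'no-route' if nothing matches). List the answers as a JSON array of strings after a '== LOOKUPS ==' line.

Apply in order:
  add 57.193.128.0/17 -> H0 at depth 17
  del 57.193.128.0/17 (clear depth 17)
  add 189.16.0.0/16 -> H1 at depth 16
  add 73.219.0.0/16 -> H7 at depth 16
  add 57.193.0.0/16 -> H1 at depth 16
  add 73.218.0.0/15 -> H2 at depth 15
  del 73.219.0.0/16 (clear depth 16)
  add 189.16.44.134/32 -> H4 at depth 32
  del 57.193.0.0/16 (clear depth 16)
  del 73.218.0.0/15 (clear depth 15)
  add 189.0.0.0/10 -> H1 at depth 10
  add 0.0.0.0/0 -> H3 at depth 0
  add 57.0.0.0/8 -> H2 at depth 8
  add 166.234.200.14/32 -> H6 at depth 32
  add 57.193.0.0/16 -> H0 at depth 16
  add 189.16.0.0/14 -> H6 at depth 14
  del 57.193.0.0/16 (clear depth 16)
  add 166.234.0.0/16 -> H3 at depth 16
  del 57.0.0.0/8 (clear depth 8)
  lookup 239.39.25.151: bits 1 walk d0:H3→d1:- -> H3
  add 73.208.0.0/12 -> H7 at depth 12
  lookup 166.234.200.14: bits 10100110111010101100100000001110 walk d0:H3→d1:-→d2:-→d3:-→d4:-→d5:-→d6:-→d7:-→d8:-→d9:-→d10:-→d11:-→d12:-→d13:-→d14:-→d15:-→d16:H3→d17:-→d18:-→d19:-→d20:-→d21:-→d22:-→d23:-→d24:-→d25:-→d26:-→d27:-→d28:-→d29:-→d30:-→d31:-→d32:H6 -> H6
  del 0.0.0.0/0 (clear depth 0)
  add 0.0.0.0/0 -> H0 at depth 0
  add 73.208.0.0/12 -> H6 at depth 12
  add 0.0.0.0/0 -> H4 at depth 0
  del 166.234.200.14/32 (clear depth 32)
  add 57.193.224.0/20 -> H3 at depth 20
  lookup 189.16.21.142: bits 101111010001000000 walk d0:H4→d1:-→d2:-→d3:-→d4:-→d5:-→d6:-→d7:-→d8:-→d9:-→d10:H1→d11:-→d12:-→d13:-→d14:H6→d15:-→d16:H1→d17:-→d18:- -> H1
  add 189.16.32.0/20 -> H6 at depth 20
  lookup 189.16.32.13: bits 10111101000100000010 walk d0:H4→d1:-→d2:-→d3:-→d4:-→d5:-→d6:-→d7:-→d8:-→d9:-→d10:H1→d11:-→d12:-→d13:-→d14:H6→d15:-→d16:H1→d17:-→d18:-→d19:-→d20:H6 -> H6

== LOOKUPS ==
["H3","H6","H1","H6"]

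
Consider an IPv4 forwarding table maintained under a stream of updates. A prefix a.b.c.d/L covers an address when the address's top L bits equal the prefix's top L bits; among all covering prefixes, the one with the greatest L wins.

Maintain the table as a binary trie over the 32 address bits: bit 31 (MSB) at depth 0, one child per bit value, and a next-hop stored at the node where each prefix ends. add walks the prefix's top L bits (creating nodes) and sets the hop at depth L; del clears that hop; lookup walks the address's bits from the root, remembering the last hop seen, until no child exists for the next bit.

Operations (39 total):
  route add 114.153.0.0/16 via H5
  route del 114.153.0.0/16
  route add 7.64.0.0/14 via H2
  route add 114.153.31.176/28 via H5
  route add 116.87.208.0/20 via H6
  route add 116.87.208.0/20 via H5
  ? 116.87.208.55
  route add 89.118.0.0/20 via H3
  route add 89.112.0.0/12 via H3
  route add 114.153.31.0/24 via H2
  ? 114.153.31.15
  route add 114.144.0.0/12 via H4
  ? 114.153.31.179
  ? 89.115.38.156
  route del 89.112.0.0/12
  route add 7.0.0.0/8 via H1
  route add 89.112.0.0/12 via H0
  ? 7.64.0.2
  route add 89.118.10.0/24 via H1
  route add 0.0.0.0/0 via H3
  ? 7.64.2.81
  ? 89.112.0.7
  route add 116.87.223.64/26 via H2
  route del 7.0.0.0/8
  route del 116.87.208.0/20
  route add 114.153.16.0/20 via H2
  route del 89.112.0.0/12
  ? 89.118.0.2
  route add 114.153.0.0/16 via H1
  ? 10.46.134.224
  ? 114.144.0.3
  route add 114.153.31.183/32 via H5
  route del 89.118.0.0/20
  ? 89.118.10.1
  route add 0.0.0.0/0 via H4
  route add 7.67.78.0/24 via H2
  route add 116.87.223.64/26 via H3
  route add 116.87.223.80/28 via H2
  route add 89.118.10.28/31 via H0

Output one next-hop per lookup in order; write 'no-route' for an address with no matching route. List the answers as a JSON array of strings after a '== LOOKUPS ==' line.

Trace:
  + 114.153.0.0/16 (H5) depth=16
  - 114.153.0.0/16 clear@16
  + 7.64.0.0/14 (H2) depth=14
  + 114.153.31.176/28 (H5) depth=28
  + 116.87.208.0/20 (H6) depth=20
  + 116.87.208.0/20 (H5) depth=20
  ? 116.87.208.55  path d0:-→d1:-→d2:-→d3:-→d4:-→d5:-→d6:-→d7:-→d8:-→d9:-→d10:-→d11:-→d12:-→d13:-→d14:-→d15:-→d16:-→d17:-→d18:-→d19:-→d20:H5  best=H5
  + 89.118.0.0/20 (H3) depth=20
  + 89.112.0.0/12 (H3) depth=12
  + 114.153.31.0/24 (H2) depth=24
  ? 114.153.31.15  path d0:-→d1:-→d2:-→d3:-→d4:-→d5:-→d6:-→d7:-→d8:-→d9:-→d10:-→d11:-→d12:-→d13:-→d14:-→d15:-→d16:-→d17:-→d18:-→d19:-→d20:-→d21:-→d22:-→d23:-→d24:H2  best=H2
  + 114.144.0.0/12 (H4) depth=12
  ? 114.153.31.179  path d0:-→d1:-→d2:-→d3:-→d4:-→d5:-→d6:-→d7:-→d8:-→d9:-→d10:-→d11:-→d12:H4→d13:-→d14:-→d15:-→d16:-→d17:-→d18:-→d19:-→d20:-→d21:-→d22:-→d23:-→d24:H2→d25:-→d26:-→d27:-→d28:H5  best=H5
  ? 89.115.38.156  path d0:-→d1:-→d2:-→d3:-→d4:-→d5:-→d6:-→d7:-→d8:-→d9:-→d10:-→d11:-→d12:H3→d13:-  best=H3
  - 89.112.0.0/12 clear@12
  + 7.0.0.0/8 (H1) depth=8
  + 89.112.0.0/12 (H0) depth=12
  ? 7.64.0.2  path d0:-→d1:-→d2:-→d3:-→d4:-→d5:-→d6:-→d7:-→d8:H1→d9:-→d10:-→d11:-→d12:-→d13:-→d14:H2  best=H2
  + 89.118.10.0/24 (H1) depth=24
  + 0.0.0.0/0 (H3) depth=0
  ? 7.64.2.81  path d0:H3→d1:-→d2:-→d3:-→d4:-→d5:-→d6:-→d7:-→d8:H1→d9:-→d10:-→d11:-→d12:-→d13:-→d14:H2  best=H2
  ? 89.112.0.7  path d0:H3→d1:-→d2:-→d3:-→d4:-→d5:-→d6:-→d7:-→d8:-→d9:-→d10:-→d11:-→d12:H0→d13:-  best=H0
  + 116.87.223.64/26 (H2) depth=26
  - 7.0.0.0/8 clear@8
  - 116.87.208.0/20 clear@20
  + 114.153.16.0/20 (H2) depth=20
  - 89.112.0.0/12 clear@12
  ? 89.118.0.2  path d0:H3→d1:-→d2:-→d3:-→d4:-→d5:-→d6:-→d7:-→d8:-→d9:-→d10:-→d11:-→d12:-→d13:-→d14:-→d15:-→d16:-→d17:-→d18:-→d19:-→d20:H3  best=H3
  + 114.153.0.0/16 (H1) depth=16
  ? 10.46.134.224  path d0:H3→d1:-→d2:-→d3:-→d4:-  best=H3
  ? 114.144.0.3  path d0:H3→d1:-→d2:-→d3:-→d4:-→d5:-→d6:-→d7:-→d8:-→d9:-→d10:-→d11:-→d12:H4  best=H4
  + 114.153.31.183/32 (H5) depth=32
  - 89.118.0.0/20 clear@20
  ? 89.118.10.1  path d0:H3→d1:-→d2:-→d3:-→d4:-→d5:-→d6:-→d7:-→d8:-→d9:-→d10:-→d11:-→d12:-→d13:-→d14:-→d15:-→d16:-→d17:-→d18:-→d19:-→d20:-→d21:-→d22:-→d23:-→d24:H1  best=H1
  + 0.0.0.0/0 (H4) depth=0
  + 7.67.78.0/24 (H2) depth=24
  + 116.87.223.64/26 (H3) depth=26
  + 116.87.223.80/28 (H2) depth=28
  + 89.118.10.28/31 (H0) depth=31

== LOOKUPS ==
["H5","H2","H5","H3","H2","H2","H0","H3","H3","H4","H1"]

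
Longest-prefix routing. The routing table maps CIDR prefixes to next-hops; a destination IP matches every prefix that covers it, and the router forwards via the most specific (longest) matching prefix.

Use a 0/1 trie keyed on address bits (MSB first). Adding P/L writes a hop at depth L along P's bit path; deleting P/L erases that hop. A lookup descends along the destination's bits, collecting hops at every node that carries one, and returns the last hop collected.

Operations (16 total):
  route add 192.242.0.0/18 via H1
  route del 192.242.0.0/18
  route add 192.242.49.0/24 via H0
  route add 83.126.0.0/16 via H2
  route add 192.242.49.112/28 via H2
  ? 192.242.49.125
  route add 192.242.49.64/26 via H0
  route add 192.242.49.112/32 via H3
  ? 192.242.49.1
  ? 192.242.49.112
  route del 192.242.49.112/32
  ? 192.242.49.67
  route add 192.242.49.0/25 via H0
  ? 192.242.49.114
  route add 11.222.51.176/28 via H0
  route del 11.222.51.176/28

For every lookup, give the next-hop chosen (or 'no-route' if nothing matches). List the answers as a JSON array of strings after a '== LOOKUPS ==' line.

Trace:
  + 192.242.0.0/18 (H1) depth=18
  - 192.242.0.0/18 clear@18
  + 192.242.49.0/24 (H0) depth=24
  + 83.126.0.0/16 (H2) depth=16
  + 192.242.49.112/28 (H2) depth=28
  ? 192.242.49.125  path d0:-→d1:-→d2:-→d3:-→d4:-→d5:-→d6:-→d7:-→d8:-→d9:-→d10:-→d11:-→d12:-→d13:-→d14:-→d15:-→d16:-→d17:-→d18:-→d19:-→d20:-→d21:-→d22:-→d23:-→d24:H0→d25:-→d26:-→d27:-→d28:H2  best=H2
  + 192.242.49.64/26 (H0) depth=26
  + 192.242.49.112/32 (H3) depth=32
  ? 192.242.49.1  path d0:-→d1:-→d2:-→d3:-→d4:-→d5:-→d6:-→d7:-→d8:-→d9:-→d10:-→d11:-→d12:-→d13:-→d14:-→d15:-→d16:-→d17:-→d18:-→d19:-→d20:-→d21:-→d22:-→d23:-→d24:H0→d25:-  best=H0
  ? 192.242.49.112  path d0:-→d1:-→d2:-→d3:-→d4:-→d5:-→d6:-→d7:-→d8:-→d9:-→d10:-→d11:-→d12:-→d13:-→d14:-→d15:-→d16:-→d17:-→d18:-→d19:-→d20:-→d21:-→d22:-→d23:-→d24:H0→d25:-→d26:H0→d27:-→d28:H2→d29:-→d30:-→d31:-→d32:H3  best=H3
  - 192.242.49.112/32 clear@32
  ? 192.242.49.67  path d0:-→d1:-→d2:-→d3:-→d4:-→d5:-→d6:-→d7:-→d8:-→d9:-→d10:-→d11:-→d12:-→d13:-→d14:-→d15:-→d16:-→d17:-→d18:-→d19:-→d20:-→d21:-→d22:-→d23:-→d24:H0→d25:-→d26:H0  best=H0
  + 192.242.49.0/25 (H0) depth=25
  ? 192.242.49.114  path d0:-→d1:-→d2:-→d3:-→d4:-→d5:-→d6:-→d7:-→d8:-→d9:-→d10:-→d11:-→d12:-→d13:-→d14:-→d15:-→d16:-→d17:-→d18:-→d19:-→d20:-→d21:-→d22:-→d23:-→d24:H0→d25:H0→d26:H0→d27:-→d28:H2→d29:-→d30:-  best=H2
  + 11.222.51.176/28 (H0) depth=28
  - 11.222.51.176/28 clear@28

== LOOKUPS ==
["H2","H0","H3","H0","H2"]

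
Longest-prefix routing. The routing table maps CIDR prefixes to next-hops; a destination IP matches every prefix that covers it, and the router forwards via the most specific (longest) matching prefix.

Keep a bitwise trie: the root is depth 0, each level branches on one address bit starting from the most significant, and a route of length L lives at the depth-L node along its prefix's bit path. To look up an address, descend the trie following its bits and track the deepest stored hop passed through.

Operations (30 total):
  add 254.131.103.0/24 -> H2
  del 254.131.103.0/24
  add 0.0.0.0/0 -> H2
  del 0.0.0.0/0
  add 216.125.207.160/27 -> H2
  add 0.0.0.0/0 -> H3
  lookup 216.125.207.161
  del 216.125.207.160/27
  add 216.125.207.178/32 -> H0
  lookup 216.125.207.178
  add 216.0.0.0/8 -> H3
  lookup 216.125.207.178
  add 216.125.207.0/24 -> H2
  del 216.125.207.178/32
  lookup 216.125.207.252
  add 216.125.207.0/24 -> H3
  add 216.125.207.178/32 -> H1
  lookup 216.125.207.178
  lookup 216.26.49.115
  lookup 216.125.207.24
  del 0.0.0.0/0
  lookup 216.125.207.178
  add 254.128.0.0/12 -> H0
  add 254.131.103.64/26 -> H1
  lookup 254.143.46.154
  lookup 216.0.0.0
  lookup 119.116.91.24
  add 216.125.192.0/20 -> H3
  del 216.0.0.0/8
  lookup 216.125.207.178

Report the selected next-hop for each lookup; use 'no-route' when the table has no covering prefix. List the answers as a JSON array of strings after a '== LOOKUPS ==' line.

Apply in order:
  add 254.131.103.0/24 -> H2 at depth 24
  - 254.131.103.0/24 clear@24
  add 0.0.0.0/0 -> H2 at depth 0
  - 0.0.0.0/0 clear@0
  add 216.125.207.160/27 -> H2 at depth 27
  add 0.0.0.0/0 -> H3 at depth 0
  Q 216.125.207.161: descend 110110000111110111001111101 ; hops seen [H3,H2] ; pick H2
  - 216.125.207.160/27 clear@27
  add 216.125.207.178/32 -> H0 at depth 32
  Q 216.125.207.178: descend 11011000011111011100111110110010 ; hops seen [H3,H0] ; pick H0
  add 216.0.0.0/8 -> H3 at depth 8
  Q 216.125.207.178: descend 11011000011111011100111110110010 ; hops seen [H3,H3,H0] ; pick H0
  add 216.125.207.0/24 -> H2 at depth 24
  - 216.125.207.178/32 clear@32
  Q 216.125.207.252: descend 1101100001111101110011111 ; hops seen [H3,H3,H2] ; pick H2
  add 216.125.207.0/24 -> H3 at depth 24
  add 216.125.207.178/32 -> H1 at depth 32
  Q 216.125.207.178: descend 11011000011111011100111110110010 ; hops seen [H3,H3,H3,H1] ; pick H1
  Q 216.26.49.115: descend 110110000 ; hops seen [H3,H3] ; pick H3
  Q 216.125.207.24: descend 110110000111110111001111 ; hops seen [H3,H3,H3] ; pick H3
  - 0.0.0.0/0 clear@0
  Q 216.125.207.178: descend 11011000011111011100111110110010 ; hops seen [H3,H3,H1] ; pick H1
  add 254.128.0.0/12 -> H0 at depth 12
  add 254.131.103.64/26 -> H1 at depth 26
  Q 254.143.46.154: descend 111111101000 ; hops seen [H0] ; pick H0
  Q 216.0.0.0: descend 110110000 ; hops seen [H3] ; pick H3
  Q 119.116.91.24: descend ε ; hops seen [∅] ; pick no-route
  add 216.125.192.0/20 -> H3 at depth 20
  - 216.0.0.0/8 clear@8
  Q 216.125.207.178: descend 11011000011111011100111110110010 ; hops seen [H3,H3,H1] ; pick H1

== LOOKUPS ==
["H2","H0","H0","H2","H1","H3","H3","H1","H0","H3","no-route","H1"]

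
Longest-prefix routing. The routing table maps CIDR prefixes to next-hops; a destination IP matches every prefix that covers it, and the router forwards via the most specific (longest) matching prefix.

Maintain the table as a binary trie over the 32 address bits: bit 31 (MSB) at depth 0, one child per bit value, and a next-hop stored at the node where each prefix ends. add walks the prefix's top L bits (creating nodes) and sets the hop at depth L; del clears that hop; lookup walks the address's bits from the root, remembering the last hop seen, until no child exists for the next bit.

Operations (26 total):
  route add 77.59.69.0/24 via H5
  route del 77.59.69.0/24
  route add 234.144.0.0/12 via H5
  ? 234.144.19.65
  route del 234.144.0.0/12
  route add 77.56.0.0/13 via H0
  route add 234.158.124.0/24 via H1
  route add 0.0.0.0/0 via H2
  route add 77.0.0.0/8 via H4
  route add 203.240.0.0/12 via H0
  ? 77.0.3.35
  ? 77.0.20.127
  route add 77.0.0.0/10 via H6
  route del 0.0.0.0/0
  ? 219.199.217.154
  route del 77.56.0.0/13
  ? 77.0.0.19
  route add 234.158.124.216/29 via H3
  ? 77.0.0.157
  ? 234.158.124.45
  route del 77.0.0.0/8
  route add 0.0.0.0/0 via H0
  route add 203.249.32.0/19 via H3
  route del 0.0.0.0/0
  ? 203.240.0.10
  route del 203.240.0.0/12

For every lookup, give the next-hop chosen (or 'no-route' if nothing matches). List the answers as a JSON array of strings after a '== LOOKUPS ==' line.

Process each operation:
  add 77.59.69.0/24 -> H5 at depth 24
  del 77.59.69.0/24 (clear depth 24)
  add 234.144.0.0/12 -> H5 at depth 12
  ? 234.144.19.65  path d0:-→d1:-→d2:-→d3:-→d4:-→d5:-→d6:-→d7:-→d8:-→d9:-→d10:-→d11:-→d12:H5  best=H5
  del 234.144.0.0/12 (clear depth 12)
  add 77.56.0.0/13 -> H0 at depth 13
  add 234.158.124.0/24 -> H1 at depth 24
  add 0.0.0.0/0 -> H2 at depth 0
  add 77.0.0.0/8 -> H4 at depth 8
  add 203.240.0.0/12 -> H0 at depth 12
  ? 77.0.3.35  path d0:H2→d1:-→d2:-→d3:-→d4:-→d5:-→d6:-→d7:-→d8:H4→d9:-→d10:-  best=H4
  ? 77.0.20.127  path d0:H2→d1:-→d2:-→d3:-→d4:-→d5:-→d6:-→d7:-→d8:H4→d9:-→d10:-  best=H4
  add 77.0.0.0/10 -> H6 at depth 10
  del 0.0.0.0/0 (clear depth 0)
  ? 219.199.217.154  path d0:-→d1:-→d2:-→d3:-  best=no-route
  del 77.56.0.0/13 (clear depth 13)
  ? 77.0.0.19  path d0:-→d1:-→d2:-→d3:-→d4:-→d5:-→d6:-→d7:-→d8:H4→d9:-→d10:H6  best=H6
  add 234.158.124.216/29 -> H3 at depth 29
  ? 77.0.0.157  path d0:-→d1:-→d2:-→d3:-→d4:-→d5:-→d6:-→d7:-→d8:H4→d9:-→d10:H6  best=H6
  ? 234.158.124.45  path d0:-→d1:-→d2:-→d3:-→d4:-→d5:-→d6:-→d7:-→d8:-→d9:-→d10:-→d11:-→d12:-→d13:-→d14:-→d15:-→d16:-→d17:-→d18:-→d19:-→d20:-→d21:-→d22:-→d23:-→d24:H1  best=H1
  del 77.0.0.0/8 (clear depth 8)
  add 0.0.0.0/0 -> H0 at depth 0
  add 203.249.32.0/19 -> H3 at depth 19
  del 0.0.0.0/0 (clear depth 0)
  ? 203.240.0.10  path d0:-→d1:-→d2:-→d3:-→d4:-→d5:-→d6:-→d7:-→d8:-→d9:-→d10:-→d11:-→d12:H0  best=H0
  del 203.240.0.0/12 (clear depth 12)

== LOOKUPS ==
["H5","H4","H4","no-route","H6","H6","H1","H0"]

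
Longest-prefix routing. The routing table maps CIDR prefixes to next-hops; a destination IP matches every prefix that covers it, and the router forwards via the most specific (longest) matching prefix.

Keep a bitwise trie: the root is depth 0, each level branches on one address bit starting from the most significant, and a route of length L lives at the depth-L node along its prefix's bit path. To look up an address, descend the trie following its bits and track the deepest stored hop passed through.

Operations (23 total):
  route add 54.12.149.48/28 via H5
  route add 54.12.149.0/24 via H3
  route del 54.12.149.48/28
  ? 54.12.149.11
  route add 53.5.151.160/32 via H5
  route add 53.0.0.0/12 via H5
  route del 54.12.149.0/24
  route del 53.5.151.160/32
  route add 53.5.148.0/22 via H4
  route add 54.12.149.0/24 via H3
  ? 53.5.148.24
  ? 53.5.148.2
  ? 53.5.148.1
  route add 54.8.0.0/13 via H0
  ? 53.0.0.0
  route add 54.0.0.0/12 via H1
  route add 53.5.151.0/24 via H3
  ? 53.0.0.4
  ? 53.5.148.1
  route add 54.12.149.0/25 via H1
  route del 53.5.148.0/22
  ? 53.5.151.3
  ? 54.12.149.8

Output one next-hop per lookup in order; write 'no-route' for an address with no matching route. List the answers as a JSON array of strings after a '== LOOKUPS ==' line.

Process each operation:
  add 54.12.149.48/28 -> H5 at depth 28
  add 54.12.149.0/24 -> H3 at depth 24
  - 54.12.149.48/28 clear@28
  ? 54.12.149.11  path d0:-→d1:-→d2:-→d3:-→d4:-→d5:-→d6:-→d7:-→d8:-→d9:-→d10:-→d11:-→d12:-→d13:-→d14:-→d15:-→d16:-→d17:-→d18:-→d19:-→d20:-→d21:-→d22:-→d23:-→d24:H3→d25:-→d26:-  best=H3
  add 53.5.151.160/32 -> H5 at depth 32
  add 53.0.0.0/12 -> H5 at depth 12
  - 54.12.149.0/24 clear@24
  - 53.5.151.160/32 clear@32
  add 53.5.148.0/22 -> H4 at depth 22
  add 54.12.149.0/24 -> H3 at depth 24
  ? 53.5.148.24  path d0:-→d1:-→d2:-→d3:-→d4:-→d5:-→d6:-→d7:-→d8:-→d9:-→d10:-→d11:-→d12:H5→d13:-→d14:-→d15:-→d16:-→d17:-→d18:-→d19:-→d20:-→d21:-→d22:H4  best=H4
  ? 53.5.148.2  path d0:-→d1:-→d2:-→d3:-→d4:-→d5:-→d6:-→d7:-→d8:-→d9:-→d10:-→d11:-→d12:H5→d13:-→d14:-→d15:-→d16:-→d17:-→d18:-→d19:-→d20:-→d21:-→d22:H4  best=H4
  ? 53.5.148.1  path d0:-→d1:-→d2:-→d3:-→d4:-→d5:-→d6:-→d7:-→d8:-→d9:-→d10:-→d11:-→d12:H5→d13:-→d14:-→d15:-→d16:-→d17:-→d18:-→d19:-→d20:-→d21:-→d22:H4  best=H4
  add 54.8.0.0/13 -> H0 at depth 13
  ? 53.0.0.0  path d0:-→d1:-→d2:-→d3:-→d4:-→d5:-→d6:-→d7:-→d8:-→d9:-→d10:-→d11:-→d12:H5→d13:-  best=H5
  add 54.0.0.0/12 -> H1 at depth 12
  add 53.5.151.0/24 -> H3 at depth 24
  ? 53.0.0.4  path d0:-→d1:-→d2:-→d3:-→d4:-→d5:-→d6:-→d7:-→d8:-→d9:-→d10:-→d11:-→d12:H5→d13:-  best=H5
  ? 53.5.148.1  path d0:-→d1:-→d2:-→d3:-→d4:-→d5:-→d6:-→d7:-→d8:-→d9:-→d10:-→d11:-→d12:H5→d13:-→d14:-→d15:-→d16:-→d17:-→d18:-→d19:-→d20:-→d21:-→d22:H4  best=H4
  add 54.12.149.0/25 -> H1 at depth 25
  - 53.5.148.0/22 clear@22
  ? 53.5.151.3  path d0:-→d1:-→d2:-→d3:-→d4:-→d5:-→d6:-→d7:-→d8:-→d9:-→d10:-→d11:-→d12:H5→d13:-→d14:-→d15:-→d16:-→d17:-→d18:-→d19:-→d20:-→d21:-→d22:-→d23:-→d24:H3  best=H3
  ? 54.12.149.8  path d0:-→d1:-→d2:-→d3:-→d4:-→d5:-→d6:-→d7:-→d8:-→d9:-→d10:-→d11:-→d12:H1→d13:H0→d14:-→d15:-→d16:-→d17:-→d18:-→d19:-→d20:-→d21:-→d22:-→d23:-→d24:H3→d25:H1→d26:-  best=H1

== LOOKUPS ==
["H3","H4","H4","H4","H5","H5","H4","H3","H1"]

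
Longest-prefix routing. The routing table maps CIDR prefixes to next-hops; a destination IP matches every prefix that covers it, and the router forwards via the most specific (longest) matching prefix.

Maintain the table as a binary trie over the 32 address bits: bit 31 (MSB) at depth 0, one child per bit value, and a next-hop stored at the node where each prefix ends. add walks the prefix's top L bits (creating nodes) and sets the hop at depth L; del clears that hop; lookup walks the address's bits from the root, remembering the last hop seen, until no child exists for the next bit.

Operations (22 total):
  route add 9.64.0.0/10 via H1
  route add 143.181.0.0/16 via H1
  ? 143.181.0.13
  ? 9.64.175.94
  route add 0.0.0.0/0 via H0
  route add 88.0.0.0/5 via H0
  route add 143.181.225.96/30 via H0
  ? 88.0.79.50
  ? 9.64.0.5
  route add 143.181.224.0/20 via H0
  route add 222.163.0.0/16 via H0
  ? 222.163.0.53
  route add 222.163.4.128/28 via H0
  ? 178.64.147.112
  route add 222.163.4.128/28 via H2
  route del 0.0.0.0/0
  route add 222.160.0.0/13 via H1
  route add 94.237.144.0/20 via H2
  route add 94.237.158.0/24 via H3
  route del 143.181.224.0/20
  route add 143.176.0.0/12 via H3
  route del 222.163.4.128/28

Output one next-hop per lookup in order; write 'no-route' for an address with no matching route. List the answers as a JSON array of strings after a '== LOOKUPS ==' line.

Apply in order:
  + 9.64.0.0/10 (H1) depth=10
  + 143.181.0.0/16 (H1) depth=16
  ? 143.181.0.13  path d0:-→d1:-→d2:-→d3:-→d4:-→d5:-→d6:-→d7:-→d8:-→d9:-→d10:-→d11:-→d12:-→d13:-→d14:-→d15:-→d16:H1  best=H1
  ? 9.64.175.94  path d0:-→d1:-→d2:-→d3:-→d4:-→d5:-→d6:-→d7:-→d8:-→d9:-→d10:H1  best=H1
  + 0.0.0.0/0 (H0) depth=0
  + 88.0.0.0/5 (H0) depth=5
  + 143.181.225.96/30 (H0) depth=30
  ? 88.0.79.50  path d0:H0→d1:-→d2:-→d3:-→d4:-→d5:H0  best=H0
  ? 9.64.0.5  path d0:H0→d1:-→d2:-→d3:-→d4:-→d5:-→d6:-→d7:-→d8:-→d9:-→d10:H1  best=H1
  + 143.181.224.0/20 (H0) depth=20
  + 222.163.0.0/16 (H0) depth=16
  ? 222.163.0.53  path d0:H0→d1:-→d2:-→d3:-→d4:-→d5:-→d6:-→d7:-→d8:-→d9:-→d10:-→d11:-→d12:-→d13:-→d14:-→d15:-→d16:H0  best=H0
  + 222.163.4.128/28 (H0) depth=28
  ? 178.64.147.112  path d0:H0→d1:-→d2:-  best=H0
  + 222.163.4.128/28 (H2) depth=28
  - 0.0.0.0/0 clear@0
  + 222.160.0.0/13 (H1) depth=13
  + 94.237.144.0/20 (H2) depth=20
  + 94.237.158.0/24 (H3) depth=24
  - 143.181.224.0/20 clear@20
  + 143.176.0.0/12 (H3) depth=12
  - 222.163.4.128/28 clear@28

== LOOKUPS ==
["H1","H1","H0","H1","H0","H0"]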